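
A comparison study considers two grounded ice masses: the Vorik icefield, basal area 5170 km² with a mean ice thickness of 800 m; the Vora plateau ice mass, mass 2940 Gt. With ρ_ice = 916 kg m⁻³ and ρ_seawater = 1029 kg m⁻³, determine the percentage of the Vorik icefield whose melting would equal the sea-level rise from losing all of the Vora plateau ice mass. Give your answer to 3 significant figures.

≈ 77.6 %

Equal sea-level rise means equal mass of meltwater, i.e. equal mass of ice lost.
Ice mass of Vora: 2.940×10^15 kg; ice mass of Vorik: 3.789×10^15 kg.
Fraction required = 2.940×10^15 / 3.789×10^15 = 0.776 → 77.6 %.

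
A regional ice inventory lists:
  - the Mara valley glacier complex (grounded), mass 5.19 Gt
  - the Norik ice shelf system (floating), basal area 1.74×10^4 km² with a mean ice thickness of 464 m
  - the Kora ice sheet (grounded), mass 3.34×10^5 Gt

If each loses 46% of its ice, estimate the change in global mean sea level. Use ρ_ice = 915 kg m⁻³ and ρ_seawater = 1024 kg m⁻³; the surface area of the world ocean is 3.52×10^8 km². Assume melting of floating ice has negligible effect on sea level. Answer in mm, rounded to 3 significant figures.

Mara: 0.46 × 5.19 Gt = 2.387×10^12 kg; dividing by ρ_w = 1024 kg m⁻³ gives 2.331×10^9 m³ of water.
The Norik ice shelf system is floating and already displaces its own weight of water, so its melt adds essentially nothing to sea level.
Kora: 0.46 × 3.34×10^5 Gt = 1.536×10^17 kg; dividing by ρ_w = 1024 kg m⁻³ gives 1.500×10^14 m³ of water.
Total added water ≈ 1.500×10^14 m³ over 3.52×10^14 m² → Δh = 0.426 m = 426 mm.

≈ 426 mm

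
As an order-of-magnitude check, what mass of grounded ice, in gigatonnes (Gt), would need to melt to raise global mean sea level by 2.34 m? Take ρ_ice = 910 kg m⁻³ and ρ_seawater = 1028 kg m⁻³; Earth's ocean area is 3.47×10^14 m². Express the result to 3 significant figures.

≈ 8.35×10^5 Gt

Required water volume = Δh × A = 2.34 m × 3.47×10^14 m² = 8.120×10^14 m³.
ρ_w = 1028 kg m⁻³, so the mass of water = 8.120×10^14 m³ × 1028 kg m⁻³ = 8.347×10^17 kg = 8.35×10^5 Gt (and the same mass of ice, by conservation).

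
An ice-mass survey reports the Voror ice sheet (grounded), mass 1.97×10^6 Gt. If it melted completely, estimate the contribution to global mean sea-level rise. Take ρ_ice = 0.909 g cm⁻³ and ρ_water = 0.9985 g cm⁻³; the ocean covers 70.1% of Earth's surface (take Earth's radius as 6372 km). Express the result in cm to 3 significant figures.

≈ 552 cm

Voror: 1.97×10^6 Gt = 1.970×10^18 kg; dividing by ρ_w = 0.9985 g cm⁻³ = 998.5 kg m⁻³ gives 1.973×10^15 m³ of water.
Spread over 3.58×10^14 m² of ocean, Δh = 1.973×10^15 / 3.58×10^14 = 5.52 m = 552 cm.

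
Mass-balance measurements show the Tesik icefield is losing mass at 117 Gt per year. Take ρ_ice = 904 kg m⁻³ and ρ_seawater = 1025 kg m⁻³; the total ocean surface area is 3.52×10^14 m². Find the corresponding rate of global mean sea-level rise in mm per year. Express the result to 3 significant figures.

ρ_w = 1025 kg m⁻³. Annual water volume added = 117 Gt / ρ_w = 1.170×10^14 kg / 1025 kg m⁻³ = 1.141×10^11 m³.
Δh per year = 1.141×10^11 / 3.52×10^14 = 3.24×10^-4 m = 0.324 mm.

≈ 0.324 mm/yr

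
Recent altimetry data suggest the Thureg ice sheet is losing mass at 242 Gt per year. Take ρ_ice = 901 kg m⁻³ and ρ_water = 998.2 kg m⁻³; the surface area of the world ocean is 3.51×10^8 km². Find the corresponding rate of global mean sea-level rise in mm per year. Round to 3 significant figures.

ρ_w = 998.2 kg m⁻³. Annual water volume added = 242 Gt / ρ_w = 2.420×10^14 kg / 998.2 kg m⁻³ = 2.424×10^11 m³.
Δh per year = 2.424×10^11 / 3.51×10^14 = 6.91×10^-4 m = 0.691 mm.

≈ 0.691 mm/yr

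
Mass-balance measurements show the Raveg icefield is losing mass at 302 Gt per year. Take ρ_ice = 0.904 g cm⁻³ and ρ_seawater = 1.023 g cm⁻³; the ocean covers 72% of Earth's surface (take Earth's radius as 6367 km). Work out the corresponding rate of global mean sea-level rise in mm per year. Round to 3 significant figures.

ρ_w = 1.023 g cm⁻³ = 1023 kg m⁻³. Annual water volume added = 302 Gt / ρ_w = 3.020×10^14 kg / 1023 kg m⁻³ = 2.952×10^11 m³.
Δh per year = 2.952×10^11 / 3.67×10^14 = 8.05×10^-4 m = 0.805 mm.

≈ 0.805 mm/yr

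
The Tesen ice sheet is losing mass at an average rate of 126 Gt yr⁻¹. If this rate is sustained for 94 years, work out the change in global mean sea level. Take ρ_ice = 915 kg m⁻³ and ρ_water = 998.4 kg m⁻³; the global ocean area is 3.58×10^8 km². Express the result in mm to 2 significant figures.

≈ 33 mm

Total mass lost = 126 Gt/yr × 94 yr = 1.184×10^4 Gt = 1.184×10^16 kg.
ρ_w = 998.4 kg m⁻³, so water volume = 1.184×10^16 / 998.4 = 1.186×10^13 m³.
Δh = 1.186×10^13 / 3.58×10^14 = 0.0331 m = 33 mm.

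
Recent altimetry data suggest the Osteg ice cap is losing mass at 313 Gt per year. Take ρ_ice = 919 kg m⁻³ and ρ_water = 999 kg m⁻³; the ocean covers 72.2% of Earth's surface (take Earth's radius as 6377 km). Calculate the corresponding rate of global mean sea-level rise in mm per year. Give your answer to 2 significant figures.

ρ_w = 999 kg m⁻³. Annual water volume added = 313 Gt / ρ_w = 3.130×10^14 kg / 999 kg m⁻³ = 3.133×10^11 m³.
Δh per year = 3.133×10^11 / 3.69×10^14 = 8.49×10^-4 m = 0.85 mm.

≈ 0.85 mm/yr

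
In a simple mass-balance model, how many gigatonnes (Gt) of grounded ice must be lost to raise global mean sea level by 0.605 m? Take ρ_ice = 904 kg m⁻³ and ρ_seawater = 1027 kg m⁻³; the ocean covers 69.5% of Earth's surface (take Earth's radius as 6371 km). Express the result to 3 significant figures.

Required water volume = Δh × A = 0.605 m × 3.54×10^14 m² = 2.145×10^14 m³.
ρ_w = 1027 kg m⁻³, so the mass of water = 2.145×10^14 m³ × 1027 kg m⁻³ = 2.203×10^17 kg = 2.20×10^5 Gt (and the same mass of ice, by conservation).

≈ 2.20×10^5 Gt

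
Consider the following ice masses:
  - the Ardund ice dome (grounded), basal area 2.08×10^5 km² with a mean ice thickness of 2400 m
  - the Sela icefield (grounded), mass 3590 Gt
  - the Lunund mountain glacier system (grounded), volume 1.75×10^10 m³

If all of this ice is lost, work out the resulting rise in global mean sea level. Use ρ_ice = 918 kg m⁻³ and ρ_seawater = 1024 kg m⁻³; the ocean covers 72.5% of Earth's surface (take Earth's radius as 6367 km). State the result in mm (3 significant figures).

Ardund: ice volume = 2.08×10^5 km² × 2400 m = 4.992×10^5 km³; 4.992×10^5 × (918/1024) = 4.475×10^5 km³ of water.
Sela: 3590 Gt = 3.590×10^15 kg; dividing by ρ_w = 1024 kg m⁻³ gives 3.506×10^12 m³ of water.
Lunund: 1.75×10^10 m³ × (918/1024) = 1.569×10^10 m³ of water.
Total added water ≈ 4.510×10^14 m³ over 3.69×10^14 m² → Δh = 1.22 m = 1220 mm.

≈ 1220 mm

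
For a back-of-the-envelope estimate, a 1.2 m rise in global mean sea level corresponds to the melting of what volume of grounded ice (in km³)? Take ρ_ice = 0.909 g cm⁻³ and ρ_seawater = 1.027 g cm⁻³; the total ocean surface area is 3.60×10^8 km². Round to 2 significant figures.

Required water volume = Δh × A = 1.2 m × 3.60×10^14 m² = 4.320×10^14 m³ = 4.320×10^5 km³.
Ice volume = water volume × ρ_w/ρ_ice = 4.320×10^5 × 1027/909 = 4.9×10^5 km³.

≈ 4.9×10^5 km³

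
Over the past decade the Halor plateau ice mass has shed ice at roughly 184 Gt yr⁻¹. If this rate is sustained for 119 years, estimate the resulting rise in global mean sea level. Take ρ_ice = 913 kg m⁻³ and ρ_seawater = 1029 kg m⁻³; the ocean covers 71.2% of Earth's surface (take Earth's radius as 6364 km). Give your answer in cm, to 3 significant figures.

≈ 5.87 cm

Total mass lost = 184 Gt/yr × 119 yr = 2.190×10^4 Gt = 2.190×10^16 kg.
ρ_w = 1029 kg m⁻³, so water volume = 2.190×10^16 / 1029 = 2.128×10^13 m³.
Δh = 2.128×10^13 / 3.62×10^14 = 0.0587 m = 5.87 cm.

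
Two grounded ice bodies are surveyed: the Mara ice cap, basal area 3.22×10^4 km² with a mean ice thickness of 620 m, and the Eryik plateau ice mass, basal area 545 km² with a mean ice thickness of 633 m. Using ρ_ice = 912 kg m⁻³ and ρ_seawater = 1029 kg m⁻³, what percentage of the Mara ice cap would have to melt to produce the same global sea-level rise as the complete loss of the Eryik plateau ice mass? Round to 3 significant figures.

≈ 1.73 %

Equal sea-level rise means equal mass of meltwater, i.e. equal mass of ice lost.
Ice mass of Eryik: 3.146×10^14 kg; ice mass of Mara: 1.821×10^16 kg.
Fraction required = 3.146×10^14 / 1.821×10^16 = 0.0173 → 1.73 %.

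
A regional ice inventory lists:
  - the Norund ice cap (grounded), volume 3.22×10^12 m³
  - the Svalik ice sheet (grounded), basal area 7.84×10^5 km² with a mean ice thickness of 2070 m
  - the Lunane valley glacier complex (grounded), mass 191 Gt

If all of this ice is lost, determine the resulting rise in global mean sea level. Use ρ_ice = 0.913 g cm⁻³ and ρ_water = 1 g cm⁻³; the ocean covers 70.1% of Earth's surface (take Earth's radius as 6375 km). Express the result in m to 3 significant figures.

Norund: 3.22×10^12 m³ × (913/1000) = 2.940×10^12 m³ of water.
Svalik: ice volume = 7.84×10^5 km² × 2070 m = 1.623×10^6 km³; 1.623×10^6 × (913/1000) = 1.482×10^6 km³ of water.
Lunane: 191 Gt = 1.910×10^14 kg; dividing by ρ_w = 1 g cm⁻³ = 1000 kg m⁻³ gives 1.910×10^11 m³ of water.
Total added water ≈ 1.485×10^15 m³ over 3.58×10^14 m² → Δh = 4.15 m.

≈ 4.15 m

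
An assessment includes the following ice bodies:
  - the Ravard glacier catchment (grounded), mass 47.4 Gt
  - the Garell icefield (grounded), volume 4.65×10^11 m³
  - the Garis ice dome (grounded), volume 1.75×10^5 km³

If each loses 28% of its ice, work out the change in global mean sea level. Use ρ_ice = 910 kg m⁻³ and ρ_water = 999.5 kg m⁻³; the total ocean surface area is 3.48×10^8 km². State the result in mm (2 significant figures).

≈ 130 mm

Ravard: 0.28 × 47.4 Gt = 1.327×10^13 kg; dividing by ρ_w = 999.5 kg m⁻³ gives 1.328×10^10 m³ of water.
Garell: 0.28 × 4.65×10^11 m³ × (910/999.5) = 1.185×10^11 m³ of water.
Garis: 0.28 × 1.75×10^5 km³ × (910/999.5) = 4.461×10^4 km³ of water.
Total added water ≈ 4.474×10^13 m³ over 3.48×10^14 m² → Δh = 0.129 m = 130 mm.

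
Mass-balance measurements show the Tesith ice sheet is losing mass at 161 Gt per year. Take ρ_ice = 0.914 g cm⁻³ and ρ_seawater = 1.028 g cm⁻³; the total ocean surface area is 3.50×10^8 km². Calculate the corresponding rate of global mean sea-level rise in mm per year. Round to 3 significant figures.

ρ_w = 1.028 g cm⁻³ = 1028 kg m⁻³. Annual water volume added = 161 Gt / ρ_w = 1.610×10^14 kg / 1028 kg m⁻³ = 1.566×10^11 m³.
Δh per year = 1.566×10^11 / 3.50×10^14 = 4.47×10^-4 m = 0.447 mm.

≈ 0.447 mm/yr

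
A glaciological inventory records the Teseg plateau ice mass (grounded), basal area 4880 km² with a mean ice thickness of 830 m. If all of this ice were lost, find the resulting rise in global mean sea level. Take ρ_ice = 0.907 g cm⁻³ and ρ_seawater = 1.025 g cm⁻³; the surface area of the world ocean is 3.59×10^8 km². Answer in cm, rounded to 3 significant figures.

≈ 0.998 cm

Teseg: ice volume = 4880 km² × 830 m = 4050 km³; 4050 × (907/1025) = 3584 km³ of water.
Spread over 3.59×10^14 m² of ocean, Δh = 3.584×10^12 / 3.59×10^14 = 9.98×10^-3 m = 0.998 cm.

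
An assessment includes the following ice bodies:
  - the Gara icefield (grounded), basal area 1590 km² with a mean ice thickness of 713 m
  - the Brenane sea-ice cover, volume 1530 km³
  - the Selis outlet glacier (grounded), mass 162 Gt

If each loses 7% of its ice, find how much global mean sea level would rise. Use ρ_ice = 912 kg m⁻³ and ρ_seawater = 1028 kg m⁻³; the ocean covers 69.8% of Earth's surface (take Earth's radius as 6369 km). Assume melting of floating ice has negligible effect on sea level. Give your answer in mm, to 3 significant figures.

≈ 0.229 mm

Gara: ice volume = 1590 km² × 713 m = 1134 km³; 0.07 × 1134 × (912/1028) = 70.40 km³ of water.
The Brenane sea-ice cover is floating and already displaces its own weight of water, so its melt adds essentially nothing to sea level.
Selis: 0.07 × 162 Gt = 1.134×10^13 kg; dividing by ρ_w = 1028 kg m⁻³ gives 1.103×10^10 m³ of water.
Total added water ≈ 8.143×10^10 m³ over 3.56×10^14 m² → Δh = 2.29×10^-4 m = 0.229 mm.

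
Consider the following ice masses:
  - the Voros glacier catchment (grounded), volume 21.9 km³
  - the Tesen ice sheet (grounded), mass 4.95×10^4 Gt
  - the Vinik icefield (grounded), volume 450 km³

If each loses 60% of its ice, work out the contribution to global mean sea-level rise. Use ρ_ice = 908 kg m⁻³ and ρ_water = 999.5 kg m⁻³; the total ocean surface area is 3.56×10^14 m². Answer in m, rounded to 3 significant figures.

Voros: 0.6 × 21.9 km³ × (908/999.5) = 11.94 km³ of water.
Tesen: 0.6 × 4.95×10^4 Gt = 2.970×10^16 kg; dividing by ρ_w = 999.5 kg m⁻³ gives 2.971×10^13 m³ of water.
Vinik: 0.6 × 450 km³ × (908/999.5) = 245.3 km³ of water.
Total added water ≈ 2.997×10^13 m³ over 3.56×10^14 m² → Δh = 0.0842 m.

≈ 0.0842 m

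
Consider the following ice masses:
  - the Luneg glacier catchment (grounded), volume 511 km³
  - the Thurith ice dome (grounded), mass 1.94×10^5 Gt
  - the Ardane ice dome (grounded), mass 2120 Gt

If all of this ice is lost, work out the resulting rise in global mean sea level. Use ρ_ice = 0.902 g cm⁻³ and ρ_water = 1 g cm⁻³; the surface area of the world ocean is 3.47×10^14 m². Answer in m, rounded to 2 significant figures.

≈ 0.57 m

Luneg: 511 km³ × (902/1000) = 460.9 km³ of water.
Thurith: 1.94×10^5 Gt = 1.940×10^17 kg; dividing by ρ_w = 1 g cm⁻³ = 1000 kg m⁻³ gives 1.940×10^14 m³ of water.
Ardane: 2120 Gt = 2.120×10^15 kg; dividing by ρ_w = 1000 kg m⁻³ gives 2.120×10^12 m³ of water.
Total added water ≈ 1.966×10^14 m³ over 3.47×10^14 m² → Δh = 0.567 m.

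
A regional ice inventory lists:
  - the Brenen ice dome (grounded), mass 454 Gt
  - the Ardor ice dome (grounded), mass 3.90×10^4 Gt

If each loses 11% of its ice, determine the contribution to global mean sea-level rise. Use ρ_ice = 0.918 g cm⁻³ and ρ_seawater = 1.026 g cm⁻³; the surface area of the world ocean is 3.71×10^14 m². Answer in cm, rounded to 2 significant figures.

Brenen: 0.11 × 454 Gt = 4.994×10^13 kg; dividing by ρ_w = 1.026 g cm⁻³ = 1026 kg m⁻³ gives 4.867×10^10 m³ of water.
Ardor: 0.11 × 3.90×10^4 Gt = 4.290×10^15 kg; dividing by ρ_w = 1026 kg m⁻³ gives 4.181×10^12 m³ of water.
Total added water ≈ 4.230×10^12 m³ over 3.71×10^14 m² → Δh = 0.0114 m = 1.1 cm.

≈ 1.1 cm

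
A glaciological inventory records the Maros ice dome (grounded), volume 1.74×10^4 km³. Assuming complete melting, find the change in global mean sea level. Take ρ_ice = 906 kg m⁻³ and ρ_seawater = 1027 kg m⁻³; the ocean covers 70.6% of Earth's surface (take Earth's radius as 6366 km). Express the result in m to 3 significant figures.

Maros: 1.74×10^4 km³ × (906/1027) = 1.535×10^4 km³ of water.
Spread over 3.60×10^14 m² of ocean, Δh = 1.535×10^13 / 3.60×10^14 = 0.0427 m.

≈ 0.0427 m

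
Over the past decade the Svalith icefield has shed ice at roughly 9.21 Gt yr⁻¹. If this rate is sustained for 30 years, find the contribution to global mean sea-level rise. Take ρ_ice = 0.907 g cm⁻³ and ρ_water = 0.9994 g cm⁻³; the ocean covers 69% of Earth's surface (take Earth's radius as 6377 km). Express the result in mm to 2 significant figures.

≈ 0.78 mm

Total mass lost = 9.21 Gt/yr × 30 yr = 276.3 Gt = 2.763×10^14 kg.
ρ_w = 0.9994 g cm⁻³ = 999.4 kg m⁻³, so water volume = 2.763×10^14 / 999.4 = 2.765×10^11 m³.
Δh = 2.765×10^11 / 3.53×10^14 = 7.84×10^-4 m = 0.78 mm.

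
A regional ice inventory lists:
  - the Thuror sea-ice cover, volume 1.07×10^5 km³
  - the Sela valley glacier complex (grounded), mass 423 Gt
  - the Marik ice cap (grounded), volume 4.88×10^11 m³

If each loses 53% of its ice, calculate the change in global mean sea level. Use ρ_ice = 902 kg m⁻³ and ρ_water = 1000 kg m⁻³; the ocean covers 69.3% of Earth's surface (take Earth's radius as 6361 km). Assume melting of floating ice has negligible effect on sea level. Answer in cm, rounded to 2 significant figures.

The Thuror sea-ice cover is floating and already displaces its own weight of water, so its melt adds essentially nothing to sea level.
Sela: 0.53 × 423 Gt = 2.242×10^14 kg; dividing by ρ_w = 1000 kg m⁻³ gives 2.242×10^11 m³ of water.
Marik: 0.53 × 4.88×10^11 m³ × (902/1000) = 2.333×10^11 m³ of water.
Total added water ≈ 4.575×10^11 m³ over 3.52×10^14 m² → Δh = 1.30×10^-3 m = 0.13 cm.

≈ 0.13 cm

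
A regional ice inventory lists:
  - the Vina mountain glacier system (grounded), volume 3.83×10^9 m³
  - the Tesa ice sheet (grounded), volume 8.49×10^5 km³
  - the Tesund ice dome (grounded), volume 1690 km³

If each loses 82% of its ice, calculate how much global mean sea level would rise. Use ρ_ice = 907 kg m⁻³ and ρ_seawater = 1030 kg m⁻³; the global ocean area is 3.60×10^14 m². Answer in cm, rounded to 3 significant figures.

≈ 171 cm

Vina: 0.82 × 3.83×10^9 m³ × (907/1030) = 2.766×10^9 m³ of water.
Tesa: 0.82 × 8.49×10^5 km³ × (907/1030) = 6.130×10^5 km³ of water.
Tesund: 0.82 × 1690 km³ × (907/1030) = 1220 km³ of water.
Total added water ≈ 6.143×10^14 m³ over 3.60×10^14 m² → Δh = 1.71 m = 171 cm.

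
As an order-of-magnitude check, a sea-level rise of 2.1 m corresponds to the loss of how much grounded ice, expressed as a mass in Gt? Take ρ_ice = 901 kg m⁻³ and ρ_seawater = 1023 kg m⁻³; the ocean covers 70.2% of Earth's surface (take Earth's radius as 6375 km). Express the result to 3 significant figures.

≈ 7.70×10^5 Gt

Required water volume = Δh × A = 2.1 m × 3.59×10^14 m² = 7.529×10^14 m³.
ρ_w = 1023 kg m⁻³, so the mass of water = 7.529×10^14 m³ × 1023 kg m⁻³ = 7.702×10^17 kg = 7.70×10^5 Gt (and the same mass of ice, by conservation).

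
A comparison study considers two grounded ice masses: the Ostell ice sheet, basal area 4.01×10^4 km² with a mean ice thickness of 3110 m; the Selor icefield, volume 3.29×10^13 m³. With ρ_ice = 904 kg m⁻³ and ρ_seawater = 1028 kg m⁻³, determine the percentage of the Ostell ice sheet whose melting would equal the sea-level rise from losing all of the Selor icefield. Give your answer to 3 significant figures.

≈ 26.4 %

Equal sea-level rise means equal mass of meltwater, i.e. equal mass of ice lost.
Ice mass of Selor: 2.974×10^16 kg; ice mass of Ostell: 1.127×10^17 kg.
Fraction required = 2.974×10^16 / 1.127×10^17 = 0.264 → 26.4 %.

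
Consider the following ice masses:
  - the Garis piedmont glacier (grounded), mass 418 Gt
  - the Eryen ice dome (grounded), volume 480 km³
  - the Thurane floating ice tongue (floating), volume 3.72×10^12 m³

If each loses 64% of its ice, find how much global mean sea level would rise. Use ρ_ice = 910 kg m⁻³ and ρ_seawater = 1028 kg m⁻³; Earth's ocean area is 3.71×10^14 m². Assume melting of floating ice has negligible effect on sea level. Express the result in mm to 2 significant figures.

≈ 1.4 mm

Garis: 0.64 × 418 Gt = 2.675×10^14 kg; dividing by ρ_w = 1028 kg m⁻³ gives 2.602×10^11 m³ of water.
Eryen: 0.64 × 480 km³ × (910/1028) = 271.9 km³ of water.
The Thurane floating ice tongue is floating and already displaces its own weight of water, so its melt adds essentially nothing to sea level.
Total added water ≈ 5.322×10^11 m³ over 3.71×10^14 m² → Δh = 1.43×10^-3 m = 1.4 mm.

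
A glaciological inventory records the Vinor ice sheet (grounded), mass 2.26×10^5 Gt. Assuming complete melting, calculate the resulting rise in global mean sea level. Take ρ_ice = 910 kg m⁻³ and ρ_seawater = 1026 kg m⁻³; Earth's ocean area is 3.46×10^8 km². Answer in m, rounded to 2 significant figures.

≈ 0.64 m

Vinor: 2.26×10^5 Gt = 2.260×10^17 kg; dividing by ρ_w = 1026 kg m⁻³ gives 2.203×10^14 m³ of water.
Spread over 3.46×10^14 m² of ocean, Δh = 2.203×10^14 / 3.46×10^14 = 0.637 m.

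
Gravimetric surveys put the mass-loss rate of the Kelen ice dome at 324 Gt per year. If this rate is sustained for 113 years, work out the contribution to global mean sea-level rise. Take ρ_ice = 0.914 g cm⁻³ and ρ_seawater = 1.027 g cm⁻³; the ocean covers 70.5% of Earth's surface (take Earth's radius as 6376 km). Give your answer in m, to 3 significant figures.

≈ 0.0990 m

Total mass lost = 324 Gt/yr × 113 yr = 3.661×10^4 Gt = 3.661×10^16 kg.
ρ_w = 1.027 g cm⁻³ = 1027 kg m⁻³, so water volume = 3.661×10^16 / 1027 = 3.565×10^13 m³.
Δh = 3.565×10^13 / 3.60×10^14 = 0.0990 m.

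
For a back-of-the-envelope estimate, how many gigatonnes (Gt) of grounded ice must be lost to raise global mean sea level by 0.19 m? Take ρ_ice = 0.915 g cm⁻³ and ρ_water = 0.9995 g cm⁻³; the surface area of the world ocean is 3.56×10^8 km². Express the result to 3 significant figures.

≈ 6.76×10^4 Gt

Required water volume = Δh × A = 0.19 m × 3.56×10^14 m² = 6.764×10^13 m³.
ρ_w = 0.9995 g cm⁻³ = 999.5 kg m⁻³, so the mass of water = 6.764×10^13 m³ × 999.5 kg m⁻³ = 6.761×10^16 kg = 6.76×10^4 Gt (and the same mass of ice, by conservation).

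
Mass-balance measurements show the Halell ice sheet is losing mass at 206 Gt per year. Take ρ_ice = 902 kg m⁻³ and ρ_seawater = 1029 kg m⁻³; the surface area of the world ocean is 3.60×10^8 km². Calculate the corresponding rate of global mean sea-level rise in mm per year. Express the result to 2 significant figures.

ρ_w = 1029 kg m⁻³. Annual water volume added = 206 Gt / ρ_w = 2.060×10^14 kg / 1029 kg m⁻³ = 2.002×10^11 m³.
Δh per year = 2.002×10^11 / 3.60×10^14 = 5.56×10^-4 m = 0.56 mm.

≈ 0.56 mm/yr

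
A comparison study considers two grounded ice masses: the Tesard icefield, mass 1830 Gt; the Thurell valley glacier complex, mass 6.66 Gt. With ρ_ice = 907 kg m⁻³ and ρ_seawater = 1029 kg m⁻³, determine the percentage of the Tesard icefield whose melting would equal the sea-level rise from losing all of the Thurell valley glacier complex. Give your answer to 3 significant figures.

≈ 0.364 %

Equal sea-level rise means equal mass of meltwater, i.e. equal mass of ice lost.
Ice mass of Thurell: 6.660×10^12 kg; ice mass of Tesard: 1.830×10^15 kg.
Fraction required = 6.660×10^12 / 1.830×10^15 = 3.64×10^-3 → 0.364 %.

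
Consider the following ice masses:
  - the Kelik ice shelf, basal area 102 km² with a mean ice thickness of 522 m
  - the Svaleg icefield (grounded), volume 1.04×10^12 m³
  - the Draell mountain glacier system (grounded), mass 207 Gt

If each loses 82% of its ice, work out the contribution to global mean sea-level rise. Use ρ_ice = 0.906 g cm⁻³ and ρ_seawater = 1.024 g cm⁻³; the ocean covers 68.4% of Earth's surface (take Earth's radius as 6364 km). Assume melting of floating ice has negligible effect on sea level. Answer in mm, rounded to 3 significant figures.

≈ 2.64 mm

The Kelik ice shelf is floating and already displaces its own weight of water, so its melt adds essentially nothing to sea level.
Svaleg: 0.82 × 1.04×10^12 m³ × (906/1024) = 7.545×10^11 m³ of water.
Draell: 0.82 × 207 Gt = 1.697×10^14 kg; dividing by ρ_w = 1.024 g cm⁻³ = 1024 kg m⁻³ gives 1.658×10^11 m³ of water.
Total added water ≈ 9.203×10^11 m³ over 3.48×10^14 m² → Δh = 2.64×10^-3 m = 2.64 mm.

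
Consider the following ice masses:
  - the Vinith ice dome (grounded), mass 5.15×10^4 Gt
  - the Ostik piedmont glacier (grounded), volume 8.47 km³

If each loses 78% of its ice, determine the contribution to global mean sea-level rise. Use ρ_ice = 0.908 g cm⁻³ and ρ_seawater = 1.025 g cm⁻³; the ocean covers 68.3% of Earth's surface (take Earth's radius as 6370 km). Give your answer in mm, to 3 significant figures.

≈ 113 mm

Vinith: 0.78 × 5.15×10^4 Gt = 4.017×10^16 kg; dividing by ρ_w = 1.025 g cm⁻³ = 1025 kg m⁻³ gives 3.919×10^13 m³ of water.
Ostik: 0.78 × 8.47 km³ × (908/1025) = 5.852 km³ of water.
Total added water ≈ 3.920×10^13 m³ over 3.48×10^14 m² → Δh = 0.113 m = 113 mm.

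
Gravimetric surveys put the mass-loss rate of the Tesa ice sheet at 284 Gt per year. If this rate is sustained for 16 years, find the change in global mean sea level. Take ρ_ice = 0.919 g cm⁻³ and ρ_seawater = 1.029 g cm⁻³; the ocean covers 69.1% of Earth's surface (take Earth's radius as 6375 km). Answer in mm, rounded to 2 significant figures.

Total mass lost = 284 Gt/yr × 16 yr = 4544 Gt = 4.544×10^15 kg.
ρ_w = 1.029 g cm⁻³ = 1029 kg m⁻³, so water volume = 4.544×10^15 / 1029 = 4.416×10^12 m³.
Δh = 4.416×10^12 / 3.53×10^14 = 0.0125 m = 13 mm.

≈ 13 mm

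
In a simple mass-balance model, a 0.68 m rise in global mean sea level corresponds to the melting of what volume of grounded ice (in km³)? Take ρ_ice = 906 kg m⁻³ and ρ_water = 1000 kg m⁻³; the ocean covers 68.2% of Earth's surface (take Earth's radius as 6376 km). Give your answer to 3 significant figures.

Required water volume = Δh × A = 0.68 m × 3.48×10^14 m² = 2.369×10^14 m³ = 2.369×10^5 km³.
Ice volume = water volume × ρ_w/ρ_ice = 2.369×10^5 × 1000/906 = 2.61×10^5 km³.

≈ 2.61×10^5 km³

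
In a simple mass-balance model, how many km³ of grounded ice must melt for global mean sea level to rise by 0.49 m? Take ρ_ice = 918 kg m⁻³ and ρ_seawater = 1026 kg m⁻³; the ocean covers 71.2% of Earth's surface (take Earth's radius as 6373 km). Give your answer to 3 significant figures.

≈ 1.99×10^5 km³

Required water volume = Δh × A = 0.49 m × 3.63×10^14 m² = 1.781×10^14 m³ = 1.781×10^5 km³.
Ice volume = water volume × ρ_w/ρ_ice = 1.781×10^5 × 1026/918 = 1.99×10^5 km³.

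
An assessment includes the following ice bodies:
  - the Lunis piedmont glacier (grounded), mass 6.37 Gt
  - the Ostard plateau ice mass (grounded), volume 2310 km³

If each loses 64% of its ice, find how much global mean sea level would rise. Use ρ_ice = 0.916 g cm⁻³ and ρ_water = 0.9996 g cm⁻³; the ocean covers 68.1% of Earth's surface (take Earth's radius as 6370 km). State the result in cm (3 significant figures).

Lunis: 0.64 × 6.37 Gt = 4.077×10^12 kg; dividing by ρ_w = 0.9996 g cm⁻³ = 999.6 kg m⁻³ gives 4.078×10^9 m³ of water.
Ostard: 0.64 × 2310 km³ × (916/999.6) = 1355 km³ of water.
Total added water ≈ 1.359×10^12 m³ over 3.47×10^14 m² → Δh = 3.91×10^-3 m = 0.391 cm.

≈ 0.391 cm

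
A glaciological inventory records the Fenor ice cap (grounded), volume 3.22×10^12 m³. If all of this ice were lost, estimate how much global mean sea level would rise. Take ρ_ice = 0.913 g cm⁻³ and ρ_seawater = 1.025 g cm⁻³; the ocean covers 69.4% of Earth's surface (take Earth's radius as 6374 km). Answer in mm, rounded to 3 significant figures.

≈ 8.09 mm

Fenor: 3.22×10^12 m³ × (913/1025) = 2.868×10^12 m³ of water.
Spread over 3.54×10^14 m² of ocean, Δh = 2.868×10^12 / 3.54×10^14 = 8.09×10^-3 m = 8.09 mm.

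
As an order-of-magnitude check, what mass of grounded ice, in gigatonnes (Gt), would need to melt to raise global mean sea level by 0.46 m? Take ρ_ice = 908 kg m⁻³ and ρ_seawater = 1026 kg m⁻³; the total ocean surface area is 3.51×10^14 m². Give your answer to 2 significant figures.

≈ 1.7×10^5 Gt

Required water volume = Δh × A = 0.46 m × 3.51×10^14 m² = 1.615×10^14 m³.
ρ_w = 1026 kg m⁻³, so the mass of water = 1.615×10^14 m³ × 1026 kg m⁻³ = 1.657×10^17 kg = 1.7×10^5 Gt (and the same mass of ice, by conservation).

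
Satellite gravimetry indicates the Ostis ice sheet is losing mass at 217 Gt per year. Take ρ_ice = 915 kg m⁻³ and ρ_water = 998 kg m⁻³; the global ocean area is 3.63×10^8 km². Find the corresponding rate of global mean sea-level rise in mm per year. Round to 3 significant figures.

ρ_w = 998 kg m⁻³. Annual water volume added = 217 Gt / ρ_w = 2.170×10^14 kg / 998 kg m⁻³ = 2.174×10^11 m³.
Δh per year = 2.174×10^11 / 3.63×10^14 = 5.99×10^-4 m = 0.599 mm.

≈ 0.599 mm/yr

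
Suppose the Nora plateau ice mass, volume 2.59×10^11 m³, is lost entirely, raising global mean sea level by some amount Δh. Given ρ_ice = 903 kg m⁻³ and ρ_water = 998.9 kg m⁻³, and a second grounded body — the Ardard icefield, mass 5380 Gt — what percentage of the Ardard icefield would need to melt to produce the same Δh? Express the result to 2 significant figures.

Equal sea-level rise means equal mass of meltwater, i.e. equal mass of ice lost.
Ice mass of Nora: 2.339×10^14 kg; ice mass of Ardard: 5.380×10^15 kg.
Fraction required = 2.339×10^14 / 5.380×10^15 = 0.0435 → 4.3 %.

≈ 4.3 %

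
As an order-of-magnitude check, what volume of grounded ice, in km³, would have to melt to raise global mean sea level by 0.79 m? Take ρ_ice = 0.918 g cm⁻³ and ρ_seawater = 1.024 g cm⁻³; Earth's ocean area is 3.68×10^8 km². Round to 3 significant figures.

≈ 3.24×10^5 km³

Required water volume = Δh × A = 0.79 m × 3.68×10^14 m² = 2.907×10^14 m³ = 2.907×10^5 km³.
Ice volume = water volume × ρ_w/ρ_ice = 2.907×10^5 × 1024/918 = 3.24×10^5 km³.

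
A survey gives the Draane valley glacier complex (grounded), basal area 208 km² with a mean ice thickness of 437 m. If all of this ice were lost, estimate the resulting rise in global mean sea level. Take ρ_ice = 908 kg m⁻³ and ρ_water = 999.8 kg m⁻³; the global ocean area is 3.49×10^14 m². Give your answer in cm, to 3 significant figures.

Draane: ice volume = 208 km² × 437 m = 90.90 km³; 90.90 × (908/999.8) = 82.55 km³ of water.
Spread over 3.49×10^14 m² of ocean, Δh = 8.255×10^10 / 3.49×10^14 = 2.37×10^-4 m = 0.0237 cm.

≈ 0.0237 cm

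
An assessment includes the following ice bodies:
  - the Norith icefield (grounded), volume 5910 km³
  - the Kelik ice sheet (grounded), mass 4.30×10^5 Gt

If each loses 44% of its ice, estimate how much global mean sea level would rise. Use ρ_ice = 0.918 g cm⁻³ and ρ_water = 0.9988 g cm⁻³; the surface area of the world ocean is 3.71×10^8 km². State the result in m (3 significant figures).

Norith: 0.44 × 5910 km³ × (918/998.8) = 2390 km³ of water.
Kelik: 0.44 × 4.30×10^5 Gt = 1.892×10^17 kg; dividing by ρ_w = 0.9988 g cm⁻³ = 998.8 kg m⁻³ gives 1.894×10^14 m³ of water.
Total added water ≈ 1.918×10^14 m³ over 3.71×10^14 m² → Δh = 0.517 m.

≈ 0.517 m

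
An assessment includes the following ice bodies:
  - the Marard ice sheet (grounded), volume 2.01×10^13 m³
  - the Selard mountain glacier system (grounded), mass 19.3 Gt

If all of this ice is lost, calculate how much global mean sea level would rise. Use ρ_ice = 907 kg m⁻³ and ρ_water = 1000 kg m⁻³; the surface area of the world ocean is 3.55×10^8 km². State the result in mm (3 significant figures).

≈ 51.4 mm

Marard: 2.01×10^13 m³ × (907/1000) = 1.823×10^13 m³ of water.
Selard: 19.3 Gt = 1.930×10^13 kg; dividing by ρ_w = 1000 kg m⁻³ gives 1.930×10^10 m³ of water.
Total added water ≈ 1.825×10^13 m³ over 3.55×10^14 m² → Δh = 0.0514 m = 51.4 mm.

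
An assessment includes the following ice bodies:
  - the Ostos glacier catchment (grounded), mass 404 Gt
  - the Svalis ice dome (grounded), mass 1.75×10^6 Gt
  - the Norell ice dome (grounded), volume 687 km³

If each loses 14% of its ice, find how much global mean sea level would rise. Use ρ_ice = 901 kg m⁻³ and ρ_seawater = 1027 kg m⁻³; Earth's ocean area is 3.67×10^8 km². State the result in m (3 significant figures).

≈ 0.650 m

Ostos: 0.14 × 404 Gt = 5.656×10^13 kg; dividing by ρ_w = 1027 kg m⁻³ gives 5.507×10^10 m³ of water.
Svalis: 0.14 × 1.75×10^6 Gt = 2.450×10^17 kg; dividing by ρ_w = 1027 kg m⁻³ gives 2.386×10^14 m³ of water.
Norell: 0.14 × 687 km³ × (901/1027) = 84.38 km³ of water.
Total added water ≈ 2.387×10^14 m³ over 3.67×10^14 m² → Δh = 0.650 m.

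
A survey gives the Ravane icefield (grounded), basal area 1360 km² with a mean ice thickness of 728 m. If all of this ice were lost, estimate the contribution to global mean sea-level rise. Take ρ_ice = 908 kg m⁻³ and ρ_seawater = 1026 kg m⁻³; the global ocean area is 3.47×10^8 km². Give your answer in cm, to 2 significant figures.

Ravane: ice volume = 1360 km² × 728 m = 990.1 km³; 990.1 × (908/1026) = 876.2 km³ of water.
Spread over 3.47×10^14 m² of ocean, Δh = 8.762×10^11 / 3.47×10^14 = 2.53×10^-3 m = 0.25 cm.

≈ 0.25 cm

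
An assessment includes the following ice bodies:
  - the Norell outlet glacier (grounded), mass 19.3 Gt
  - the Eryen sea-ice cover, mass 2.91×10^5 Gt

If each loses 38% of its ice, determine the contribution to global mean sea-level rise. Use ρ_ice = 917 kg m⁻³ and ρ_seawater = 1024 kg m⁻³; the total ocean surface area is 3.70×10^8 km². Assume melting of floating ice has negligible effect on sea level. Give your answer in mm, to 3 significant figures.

Norell: 0.38 × 19.3 Gt = 7.334×10^12 kg; dividing by ρ_w = 1024 kg m⁻³ gives 7.162×10^9 m³ of water.
The Eryen sea-ice cover is floating and already displaces its own weight of water, so its melt adds essentially nothing to sea level.
Total added water ≈ 7.162×10^9 m³ over 3.70×10^14 m² → Δh = 1.94×10^-5 m = 0.0194 mm.

≈ 0.0194 mm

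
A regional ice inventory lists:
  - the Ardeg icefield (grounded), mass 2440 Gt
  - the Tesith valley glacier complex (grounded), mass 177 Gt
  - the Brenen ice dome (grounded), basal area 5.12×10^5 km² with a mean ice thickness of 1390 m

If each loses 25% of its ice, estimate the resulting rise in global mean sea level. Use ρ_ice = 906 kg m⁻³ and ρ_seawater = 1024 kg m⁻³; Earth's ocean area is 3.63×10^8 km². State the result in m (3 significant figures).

≈ 0.435 m

Ardeg: 0.25 × 2440 Gt = 6.100×10^14 kg; dividing by ρ_w = 1024 kg m⁻³ gives 5.957×10^11 m³ of water.
Tesith: 0.25 × 177 Gt = 4.425×10^13 kg; dividing by ρ_w = 1024 kg m⁻³ gives 4.321×10^10 m³ of water.
Brenen: ice volume = 5.12×10^5 km² × 1390 m = 7.117×10^5 km³; 0.25 × 7.117×10^5 × (906/1024) = 1.574×10^5 km³ of water.
Total added water ≈ 1.581×10^14 m³ over 3.63×10^14 m² → Δh = 0.435 m.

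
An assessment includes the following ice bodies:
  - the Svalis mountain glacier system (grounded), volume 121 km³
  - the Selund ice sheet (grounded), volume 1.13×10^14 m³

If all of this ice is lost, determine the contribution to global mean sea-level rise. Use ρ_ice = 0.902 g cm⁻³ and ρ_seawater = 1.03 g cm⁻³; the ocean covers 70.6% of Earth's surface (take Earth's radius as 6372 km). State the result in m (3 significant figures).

≈ 0.275 m

Svalis: 121 km³ × (902/1030) = 106.0 km³ of water.
Selund: 1.13×10^14 m³ × (902/1030) = 9.896×10^13 m³ of water.
Total added water ≈ 9.906×10^13 m³ over 3.60×10^14 m² → Δh = 0.275 m.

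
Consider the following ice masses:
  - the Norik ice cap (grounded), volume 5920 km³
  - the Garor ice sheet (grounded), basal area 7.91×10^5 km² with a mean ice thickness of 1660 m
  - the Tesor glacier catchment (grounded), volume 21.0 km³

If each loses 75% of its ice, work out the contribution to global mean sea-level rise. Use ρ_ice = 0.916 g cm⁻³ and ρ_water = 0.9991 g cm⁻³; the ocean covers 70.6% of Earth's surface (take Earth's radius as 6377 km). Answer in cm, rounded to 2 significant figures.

Norik: 0.75 × 5920 km³ × (916/999.1) = 4071 km³ of water.
Garor: ice volume = 7.91×10^5 km² × 1660 m = 1.313×10^6 km³; 0.75 × 1.313×10^6 × (916/999.1) = 9.029×10^5 km³ of water.
Tesor: 0.75 × 21.0 km³ × (916/999.1) = 14.44 km³ of water.
Total added water ≈ 9.070×10^14 m³ over 3.61×10^14 m² → Δh = 2.51 m = 250 cm.

≈ 250 cm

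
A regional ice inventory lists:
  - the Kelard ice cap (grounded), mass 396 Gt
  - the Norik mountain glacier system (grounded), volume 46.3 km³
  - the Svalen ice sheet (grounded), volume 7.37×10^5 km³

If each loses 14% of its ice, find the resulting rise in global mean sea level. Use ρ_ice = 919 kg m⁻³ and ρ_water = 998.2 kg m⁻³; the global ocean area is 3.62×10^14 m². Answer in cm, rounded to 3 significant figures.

≈ 26.3 cm

Kelard: 0.14 × 396 Gt = 5.544×10^13 kg; dividing by ρ_w = 998.2 kg m⁻³ gives 5.554×10^10 m³ of water.
Norik: 0.14 × 46.3 km³ × (919/998.2) = 5.968 km³ of water.
Svalen: 0.14 × 7.37×10^5 km³ × (919/998.2) = 9.499×10^4 km³ of water.
Total added water ≈ 9.505×10^13 m³ over 3.62×10^14 m² → Δh = 0.263 m = 26.3 cm.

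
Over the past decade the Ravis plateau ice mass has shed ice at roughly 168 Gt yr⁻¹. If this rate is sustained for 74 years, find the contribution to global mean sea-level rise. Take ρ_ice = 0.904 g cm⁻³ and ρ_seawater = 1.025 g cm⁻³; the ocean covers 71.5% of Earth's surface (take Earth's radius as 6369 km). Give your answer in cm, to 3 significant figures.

≈ 3.33 cm

Total mass lost = 168 Gt/yr × 74 yr = 1.243×10^4 Gt = 1.243×10^16 kg.
ρ_w = 1.025 g cm⁻³ = 1025 kg m⁻³, so water volume = 1.243×10^16 / 1025 = 1.213×10^13 m³.
Δh = 1.213×10^13 / 3.64×10^14 = 0.0333 m = 3.33 cm.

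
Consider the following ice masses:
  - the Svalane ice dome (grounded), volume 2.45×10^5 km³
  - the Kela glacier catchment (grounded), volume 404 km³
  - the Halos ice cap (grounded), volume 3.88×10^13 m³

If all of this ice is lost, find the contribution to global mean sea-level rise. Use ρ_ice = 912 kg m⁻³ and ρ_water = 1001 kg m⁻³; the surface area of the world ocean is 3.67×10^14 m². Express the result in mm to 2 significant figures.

Svalane: 2.45×10^5 km³ × (912/1001) = 2.232×10^5 km³ of water.
Kela: 404 km³ × (912/1001) = 368.1 km³ of water.
Halos: 3.88×10^13 m³ × (912/1001) = 3.535×10^13 m³ of water.
Total added water ≈ 2.589×10^14 m³ over 3.67×10^14 m² → Δh = 0.706 m = 710 mm.

≈ 710 mm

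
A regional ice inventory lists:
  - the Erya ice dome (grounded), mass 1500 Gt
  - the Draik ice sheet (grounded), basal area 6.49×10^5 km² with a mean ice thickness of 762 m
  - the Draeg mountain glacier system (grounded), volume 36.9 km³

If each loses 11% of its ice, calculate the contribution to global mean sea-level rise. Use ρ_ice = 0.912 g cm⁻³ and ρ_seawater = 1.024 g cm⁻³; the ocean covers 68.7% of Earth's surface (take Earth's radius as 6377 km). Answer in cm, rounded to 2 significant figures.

≈ 14 cm

Erya: 0.11 × 1500 Gt = 1.650×10^14 kg; dividing by ρ_w = 1.024 g cm⁻³ = 1024 kg m⁻³ gives 1.611×10^11 m³ of water.
Draik: ice volume = 6.49×10^5 km² × 762 m = 4.945×10^5 km³; 0.11 × 4.945×10^5 × (912/1024) = 4.845×10^4 km³ of water.
Draeg: 0.11 × 36.9 km³ × (912/1024) = 3.615 km³ of water.
Total added water ≈ 4.861×10^13 m³ over 3.51×10^14 m² → Δh = 0.138 m = 14 cm.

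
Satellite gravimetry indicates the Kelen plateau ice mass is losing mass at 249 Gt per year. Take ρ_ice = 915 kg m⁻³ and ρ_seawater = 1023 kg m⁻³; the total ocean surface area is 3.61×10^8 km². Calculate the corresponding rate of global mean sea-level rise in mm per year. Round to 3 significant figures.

ρ_w = 1023 kg m⁻³. Annual water volume added = 249 Gt / ρ_w = 2.490×10^14 kg / 1023 kg m⁻³ = 2.434×10^11 m³.
Δh per year = 2.434×10^11 / 3.61×10^14 = 6.74×10^-4 m = 0.674 mm.

≈ 0.674 mm/yr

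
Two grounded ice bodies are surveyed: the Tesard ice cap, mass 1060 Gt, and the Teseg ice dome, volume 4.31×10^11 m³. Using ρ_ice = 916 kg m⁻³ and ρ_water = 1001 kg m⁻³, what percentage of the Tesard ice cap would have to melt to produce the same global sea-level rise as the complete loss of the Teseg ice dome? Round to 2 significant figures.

Equal sea-level rise means equal mass of meltwater, i.e. equal mass of ice lost.
Ice mass of Teseg: 3.948×10^14 kg; ice mass of Tesard: 1.060×10^15 kg.
Fraction required = 3.948×10^14 / 1.060×10^15 = 0.372 → 37 %.

≈ 37 %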